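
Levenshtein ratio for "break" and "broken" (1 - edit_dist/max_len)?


Word 1: "break" (length 5)
Word 2: "broken" (length 6)
One optimal edit sequence:
  1. keep 'b'
  2. keep 'r'
  3. insert 'o'  (+1)
  4. substitute 'e' -> 'k'  (+1)
  5. substitute 'a' -> 'e'  (+1)
  6. substitute 'k' -> 'n'  (+1)
Edit distance = 4
Max length = max(5, 6) = 6
Similarity = 1 - 4/6
= 0.3333


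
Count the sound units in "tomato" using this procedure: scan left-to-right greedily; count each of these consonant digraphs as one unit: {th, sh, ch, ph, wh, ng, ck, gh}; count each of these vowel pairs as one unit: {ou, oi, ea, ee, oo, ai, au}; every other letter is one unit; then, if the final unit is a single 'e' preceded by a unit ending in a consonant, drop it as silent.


Word: "tomato" (6 letters)
Left-to-right scan:
  (1) 't' (letter)
  (2) 'o' (letter)
  (3) 'm' (letter)
  (4) 'a' (letter)
  (5) 't' (letter)
  (6) 'o' (letter)
Units from scan: 6
Sound units = 6 units


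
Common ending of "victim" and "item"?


Word 1: "victim"
Word 2: "item"
Comparing from end:
  Pos -1: 'm' == 'm'
  Pos -2: 'i' != 'e' (stop)
LCS = "m" (length 1)


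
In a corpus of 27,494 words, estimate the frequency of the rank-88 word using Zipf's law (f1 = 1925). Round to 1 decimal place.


Zipf's law: f(r) = f(1) / r
f(1) = 1925
f(88) = 1925 / 88
= 21.9 occurrences


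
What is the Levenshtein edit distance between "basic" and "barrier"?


Word 1: "basic" (length 5)
Word 2: "barrier" (length 7)
One optimal edit sequence (insert/delete/substitute each cost 1):
  1. keep 'b'
  2. keep 'a'
  3. insert 'r'  (+1)
  4. substitute 's' -> 'r'  (+1)
  5. keep 'i'
  6. insert 'e'  (+1)
  7. substitute 'c' -> 'r'  (+1)
Total edit operations: 4
Edit distance = 4


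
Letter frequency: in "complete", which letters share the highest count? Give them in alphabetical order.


Word: "complete"
Letter counts:
  'c': 1
  'e': 2
  'l': 1
  'm': 1
  'o': 1
  'p': 1
  't': 1
Maximum count = 2
Most frequent = 'e' (2 times each)


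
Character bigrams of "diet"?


Word: "diet" (length 4)
Number of bigrams = 4 - 2 + 1 = 3
  Position 0: "di"
  Position 1: "ie"
  Position 2: "et"
Bigrams = "di", "ie", "et"


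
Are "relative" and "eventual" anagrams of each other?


Word 1: "relative" → sorted: aeeilrtv
Word 2: "eventual" → sorted: aeelntuv
Same letters? aeeilrtv != aeelntuv
Anagram = No


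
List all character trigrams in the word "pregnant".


Word: "pregnant" (length 8)
Number of trigrams = 8 - 3 + 1 = 6
  Position 0: "pre"
  Position 1: "reg"
  Position 2: "egn"
  Position 3: "gna"
  Position 4: "nan"
  Position 5: "ant"
Trigrams = "pre", "reg", "egn", "gna", "nan", "ant"


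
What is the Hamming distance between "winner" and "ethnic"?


Comparing character by character (same length = 6):
  Pos 0: 'w' vs 'e' !=
  Pos 1: 'i' vs 't' !=
  Pos 2: 'n' vs 'h' !=
  Pos 3: 'n' vs 'n' =
  Pos 4: 'e' vs 'i' !=
  Pos 5: 'r' vs 'c' !=
Hamming distance = 5


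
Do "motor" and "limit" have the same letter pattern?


Pattern of "motor": [0, 1, 2, 1, 3]
Pattern of "limit": [0, 1, 2, 1, 3]
Patterns match
Same pattern = Yes


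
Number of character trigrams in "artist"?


Word: "artist" (length 6)
Number of 3-grams = length - 3 + 1 = 6 - 3 + 1
= 4


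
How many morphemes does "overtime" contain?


Word: "overtime"
Morphemes: over- + time
Each morpheme carries meaning
= 2 morphemes


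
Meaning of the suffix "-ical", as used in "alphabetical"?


Suffix: -ical
Example: alphabetical = alphabet + -ical
Meaning = relating to


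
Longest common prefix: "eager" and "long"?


Word 1: "eager"
Word 2: "long"
Comparing from start:
  Pos 0: 'e' != 'l' (stop)
LCP = "" (length 0)


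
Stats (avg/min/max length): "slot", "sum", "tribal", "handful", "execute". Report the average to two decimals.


Lengths: "slot"=4, "sum"=3, "tribal"=6, "handful"=7, "execute"=7
Sum = 27, Count = 5
Average = 27/5 = 5.40
= avg=5.40, min=3, max=7


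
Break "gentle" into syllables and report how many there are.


Word: "gentle"
Syllable breakdown: gen · tle
Counting: 2 parts
= 2 syllables


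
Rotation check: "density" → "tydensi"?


Word: "density", Candidate: "tydensi"
Method: check if candidate is substring of word+word
"densitydensity" contains "tydensi"? Yes
Is rotation = Yes


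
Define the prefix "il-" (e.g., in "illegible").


Prefix: il-
Example: illegible (il- + legible)
Meaning = not


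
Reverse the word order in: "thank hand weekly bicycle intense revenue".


Original: "thank hand weekly bicycle intense revenue"
Words (1..n): thank | hand | weekly | bicycle | intense | revenue
Reversed (n..1): revenue | intense | bicycle | weekly | hand | thank
Result = "revenue intense bicycle weekly hand thank"


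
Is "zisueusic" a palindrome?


Word: "zisueusic"
Reversed: "cisueusiz"
Forward == Backward? zisueusic != cisueusiz
Palindrome = No


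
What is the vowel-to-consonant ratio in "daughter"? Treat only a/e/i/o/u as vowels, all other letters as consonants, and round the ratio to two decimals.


Word: "daughter"
Vowels (a,e,i,o,u): 3
Consonants: 5
Ratio = 3/5
= 0.60


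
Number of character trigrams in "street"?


Word: "street" (length 6)
Number of 3-grams = length - 3 + 1 = 6 - 3 + 1
= 4


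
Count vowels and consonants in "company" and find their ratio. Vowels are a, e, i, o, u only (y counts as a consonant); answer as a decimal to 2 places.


Word: "company"
Vowels (a,e,i,o,u): 2
Consonants: 5
Ratio = 2/5
= 0.40


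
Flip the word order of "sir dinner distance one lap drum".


Original: "sir dinner distance one lap drum"
Words (1..n): sir | dinner | distance | one | lap | drum
Reversed (n..1): drum | lap | one | distance | dinner | sir
Result = "drum lap one distance dinner sir"


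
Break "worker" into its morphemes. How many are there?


Word: "worker"
Morphemes: work + -er
Each morpheme carries meaning
= 2 morphemes


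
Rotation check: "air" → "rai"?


Word: "air", Candidate: "rai"
Method: check if candidate is substring of word+word
"airair" contains "rai"? Yes
Is rotation = Yes


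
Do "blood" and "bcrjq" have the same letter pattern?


Pattern of "blood": [0, 1, 2, 2, 3]
Pattern of "bcrjq": [0, 1, 2, 3, 4]
Patterns do not match
Same pattern = No


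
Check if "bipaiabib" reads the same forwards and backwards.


Word: "bipaiabib"
Reversed: "bibaiapib"
Forward == Backward? bipaiabib != bibaiapib
Palindrome = No


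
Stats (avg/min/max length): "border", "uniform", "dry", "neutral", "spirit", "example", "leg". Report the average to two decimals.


Lengths: "border"=6, "uniform"=7, "dry"=3, "neutral"=7, "spirit"=6, "example"=7, "leg"=3
Sum = 39, Count = 7
Average = 39/7 = 5.57
= avg=5.57, min=3, max=7


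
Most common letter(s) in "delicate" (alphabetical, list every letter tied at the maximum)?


Word: "delicate"
Letter counts:
  'a': 1
  'c': 1
  'd': 1
  'e': 2
  'i': 1
  'l': 1
  't': 1
Maximum count = 2
Most frequent = 'e' (2 times each)


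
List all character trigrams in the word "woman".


Word: "woman" (length 5)
Number of trigrams = 5 - 3 + 1 = 3
  Position 0: "wom"
  Position 1: "oma"
  Position 2: "man"
Trigrams = "wom", "oma", "man"


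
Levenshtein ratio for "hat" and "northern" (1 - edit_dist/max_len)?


Word 1: "hat" (length 3)
Word 2: "northern" (length 8)
One optimal edit sequence:
  1. insert 'n'  (+1)
  2. insert 'o'  (+1)
  3. insert 'r'  (+1)
  4. insert 't'  (+1)
  5. keep 'h'
  6. insert 'e'  (+1)
  7. substitute 'a' -> 'r'  (+1)
  8. substitute 't' -> 'n'  (+1)
Edit distance = 7
Max length = max(3, 8) = 8
Similarity = 1 - 7/8
= 0.1250


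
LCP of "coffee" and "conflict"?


Word 1: "coffee"
Word 2: "conflict"
Comparing from start:
  Pos 0: 'c' == 'c'
  Pos 1: 'o' == 'o'
  Pos 2: 'f' != 'n' (stop)
LCP = "co" (length 2)


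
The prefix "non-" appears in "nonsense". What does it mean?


Prefix: non-
As in: nonsense -> non- + sense
Meaning = not


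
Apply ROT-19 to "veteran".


Word: "veteran"
Shift: 19
Each letter → (letter + shift) mod 26:
  'v' (21) + 19 = 14 → 'o'
  'e' (4) + 19 = 23 → 'x'
  't' (19) + 19 = 12 → 'm'
  'e' (4) + 19 = 23 → 'x'
  'r' (17) + 19 = 10 → 'k'
  'a' (0) + 19 = 19 → 't'
  'n' (13) + 19 = 6 → 'g'
Result = "oxmxktg"


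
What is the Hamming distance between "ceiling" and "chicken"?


Comparing character by character (same length = 7):
  Pos 0: 'c' vs 'c' =
  Pos 1: 'e' vs 'h' !=
  Pos 2: 'i' vs 'i' =
  Pos 3: 'l' vs 'c' !=
  Pos 4: 'i' vs 'k' !=
  Pos 5: 'n' vs 'e' !=
  Pos 6: 'g' vs 'n' !=
Hamming distance = 5


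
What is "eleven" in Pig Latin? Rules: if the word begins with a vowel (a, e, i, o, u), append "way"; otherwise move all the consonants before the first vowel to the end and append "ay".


Word: "eleven"
Starts with vowel → add 'way'
Pig Latin = "elevenway"


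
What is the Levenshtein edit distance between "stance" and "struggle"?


Word 1: "stance" (length 6)
Word 2: "struggle" (length 8)
One optimal edit sequence (insert/delete/substitute each cost 1):
  1. keep 's'
  2. keep 't'
  3. insert 'r'  (+1)
  4. insert 'u'  (+1)
  5. substitute 'a' -> 'g'  (+1)
  6. substitute 'n' -> 'g'  (+1)
  7. substitute 'c' -> 'l'  (+1)
  8. keep 'e'
Total edit operations: 5
Edit distance = 5


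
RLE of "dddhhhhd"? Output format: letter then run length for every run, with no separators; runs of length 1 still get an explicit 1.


String: "dddhhhhd"
Scanning for consecutive runs:
  'd' x 3
  'h' x 4
  'd' x 1
RLE = "d3h4d1"


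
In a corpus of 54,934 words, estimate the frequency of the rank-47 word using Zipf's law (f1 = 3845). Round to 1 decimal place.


Zipf's law: f(r) = f(1) / r
f(1) = 3845
f(47) = 3845 / 47
= 81.8 occurrences


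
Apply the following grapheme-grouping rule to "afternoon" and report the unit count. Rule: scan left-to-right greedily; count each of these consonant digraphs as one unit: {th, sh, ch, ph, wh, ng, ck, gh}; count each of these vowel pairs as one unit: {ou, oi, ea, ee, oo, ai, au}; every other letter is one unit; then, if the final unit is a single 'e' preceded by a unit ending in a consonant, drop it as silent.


Word: "afternoon" (9 letters)
Left-to-right scan:
  (1) 'a' (letter)
  (2) 'f' (letter)
  (3) 't' (letter)
  (4) 'e' (letter)
  (5) 'r' (letter)
  (6) 'n' (letter)
  (7) 'oo' (vowel-pair)
  (8) 'n' (letter)
Units from scan: 8
Sound units = 8 units


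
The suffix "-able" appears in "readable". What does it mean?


Suffix: -able
Example: readable = read + -able
Meaning = capable of


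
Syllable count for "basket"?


Word: "basket"
Syllable breakdown: bas-ket
Counting: 2 parts
= 2 syllables


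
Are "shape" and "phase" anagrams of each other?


Word 1: "shape" → sorted: aehps
Word 2: "phase" → sorted: aehps
Same letters? aehps == aehps
Anagram = Yes


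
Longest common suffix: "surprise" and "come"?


Word 1: "surprise"
Word 2: "come"
Comparing from end:
  Pos -1: 'e' == 'e'
  Pos -2: 's' != 'm' (stop)
LCS = "e" (length 1)


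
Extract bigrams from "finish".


Word: "finish" (length 6)
Number of bigrams = 6 - 2 + 1 = 5
  Position 0: "fi"
  Position 1: "in"
  Position 2: "ni"
  Position 3: "is"
  Position 4: "sh"
Bigrams = "fi", "in", "ni", "is", "sh"


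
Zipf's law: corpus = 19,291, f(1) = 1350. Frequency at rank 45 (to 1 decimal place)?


Zipf's law: f(r) = f(1) / r
f(1) = 1350
f(45) = 1350 / 45
= 30.0 occurrences


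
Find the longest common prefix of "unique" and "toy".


Word 1: "unique"
Word 2: "toy"
Comparing from start:
  Pos 0: 'u' != 't' (stop)
LCP = "" (length 0)


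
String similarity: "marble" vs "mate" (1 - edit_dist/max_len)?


Word 1: "marble" (length 6)
Word 2: "mate" (length 4)
One optimal edit sequence:
  1. keep 'm'
  2. keep 'a'
  3. delete 'r'  (+1)
  4. delete 'b'  (+1)
  5. substitute 'l' -> 't'  (+1)
  6. keep 'e'
Edit distance = 3
Max length = max(6, 4) = 6
Similarity = 1 - 3/6
= 0.5000


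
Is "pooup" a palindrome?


Word: "pooup"
Reversed: "puoop"
Forward == Backward? pooup != puoop
Palindrome = No


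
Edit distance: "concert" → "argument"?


Word 1: "concert" (length 7)
Word 2: "argument" (length 8)
One optimal edit sequence (insert/delete/substitute each cost 1):
  1. insert 'a'  (+1)
  2. substitute 'c' -> 'r'  (+1)
  3. substitute 'o' -> 'g'  (+1)
  4. substitute 'n' -> 'u'  (+1)
  5. substitute 'c' -> 'm'  (+1)
  6. keep 'e'
  7. substitute 'r' -> 'n'  (+1)
  8. keep 't'
Total edit operations: 6
Edit distance = 6


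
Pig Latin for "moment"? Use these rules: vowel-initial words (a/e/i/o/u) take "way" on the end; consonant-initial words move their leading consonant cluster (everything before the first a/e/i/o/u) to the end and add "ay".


Word: "moment"
Starts with consonant(s) → move to end, add 'ay'
Consonant cluster: "m"
Pig Latin = "omentmay"


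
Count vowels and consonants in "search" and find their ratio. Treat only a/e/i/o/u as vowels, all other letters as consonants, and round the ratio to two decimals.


Word: "search"
Vowels (a,e,i,o,u): 2
Consonants: 4
Ratio = 2/4
= 0.50


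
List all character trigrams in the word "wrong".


Word: "wrong" (length 5)
Number of trigrams = 5 - 3 + 1 = 3
  Position 0: "wro"
  Position 1: "ron"
  Position 2: "ong"
Trigrams = "wro", "ron", "ong"


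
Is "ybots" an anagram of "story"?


Word 1: "story" → sorted: orsty
Word 2: "ybots" → sorted: bosty
Same letters? orsty != bosty
Anagram = No


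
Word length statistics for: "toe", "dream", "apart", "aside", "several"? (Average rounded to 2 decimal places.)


Lengths: "toe"=3, "dream"=5, "apart"=5, "aside"=5, "several"=7
Sum = 25, Count = 5
Average = 25/5 = 5.00
= avg=5.00, min=3, max=7


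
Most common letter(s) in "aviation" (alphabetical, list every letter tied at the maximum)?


Word: "aviation"
Letter counts:
  'a': 2
  'i': 2
  'n': 1
  'o': 1
  't': 1
  'v': 1
Maximum count = 2
Most frequent = 'a', 'i' (2 times each)


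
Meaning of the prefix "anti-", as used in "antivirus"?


Prefix: anti-
Example: antivirus (anti- + virus)
Meaning = against


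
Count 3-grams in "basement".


Word: "basement" (length 8)
Number of 3-grams = length - 3 + 1 = 8 - 3 + 1
= 6


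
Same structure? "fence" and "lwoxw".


Pattern of "fence": [0, 1, 2, 3, 1]
Pattern of "lwoxw": [0, 1, 2, 3, 1]
Patterns match
Same pattern = Yes


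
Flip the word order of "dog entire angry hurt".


Original: "dog entire angry hurt"
Words (1..n): dog | entire | angry | hurt
Reversed (n..1): hurt | angry | entire | dog
Result = "hurt angry entire dog"


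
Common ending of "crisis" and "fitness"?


Word 1: "crisis"
Word 2: "fitness"
Comparing from end:
  Pos -1: 's' == 's'
  Pos -2: 'i' != 's' (stop)
LCS = "s" (length 1)


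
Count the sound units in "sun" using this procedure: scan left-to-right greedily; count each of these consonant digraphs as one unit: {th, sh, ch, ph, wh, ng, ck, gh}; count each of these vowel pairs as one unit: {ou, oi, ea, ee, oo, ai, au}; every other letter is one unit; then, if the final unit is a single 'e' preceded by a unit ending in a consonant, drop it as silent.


Word: "sun" (3 letters)
Left-to-right scan:
  [1] 's' (letter)
  [2] 'u' (letter)
  [3] 'n' (letter)
Units from scan: 3
Sound units = 3 units


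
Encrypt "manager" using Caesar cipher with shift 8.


Word: "manager"
Shift: 8
Each letter → (letter + shift) mod 26:
  'm' (12) + 8 = 20 → 'u'
  'a' (0) + 8 = 8 → 'i'
  'n' (13) + 8 = 21 → 'v'
  'a' (0) + 8 = 8 → 'i'
  'g' (6) + 8 = 14 → 'o'
  'e' (4) + 8 = 12 → 'm'
  'r' (17) + 8 = 25 → 'z'
Result = "uiviomz"


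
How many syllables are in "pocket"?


Word: "pocket"
Syllable breakdown: pock | et
Counting: 2 parts
= 2 syllables


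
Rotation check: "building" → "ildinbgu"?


Word: "building", Candidate: "ildinbgu"
Method: check if candidate is substring of word+word
"buildingbuilding" contains "ildinbgu"? No
Is rotation = No


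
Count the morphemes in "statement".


Word: "statement"
Morphemes: state / -ment
Each morpheme carries meaning
= 2 morphemes


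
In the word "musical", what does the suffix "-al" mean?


Suffix: -al
As in: musical -> music + -al
Meaning = relating to


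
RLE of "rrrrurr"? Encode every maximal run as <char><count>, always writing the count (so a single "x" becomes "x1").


String: "rrrrurr"
Scanning for consecutive runs:
  'r' x 4
  'u' x 1
  'r' x 2
RLE = "r4u1r2"


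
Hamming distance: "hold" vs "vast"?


Comparing character by character (same length = 4):
  Pos 0: 'h' vs 'v' !=
  Pos 1: 'o' vs 'a' !=
  Pos 2: 'l' vs 's' !=
  Pos 3: 'd' vs 't' !=
Hamming distance = 4


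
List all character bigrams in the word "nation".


Word: "nation" (length 6)
Number of bigrams = 6 - 2 + 1 = 5
  Position 0: "na"
  Position 1: "at"
  Position 2: "ti"
  Position 3: "io"
  Position 4: "on"
Bigrams = "na", "at", "ti", "io", "on"


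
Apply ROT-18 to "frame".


Word: "frame"
Shift: 18
Each letter → (letter + shift) mod 26:
  'f' (5) + 18 = 23 → 'x'
  'r' (17) + 18 = 9 → 'j'
  'a' (0) + 18 = 18 → 's'
  'm' (12) + 18 = 4 → 'e'
  'e' (4) + 18 = 22 → 'w'
Result = "xjsew"


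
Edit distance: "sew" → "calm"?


Word 1: "sew" (length 3)
Word 2: "calm" (length 4)
One optimal edit sequence (insert/delete/substitute each cost 1):
  1. insert 'c'  (+1)
  2. substitute 's' -> 'a'  (+1)
  3. substitute 'e' -> 'l'  (+1)
  4. substitute 'w' -> 'm'  (+1)
Total edit operations: 4
Edit distance = 4


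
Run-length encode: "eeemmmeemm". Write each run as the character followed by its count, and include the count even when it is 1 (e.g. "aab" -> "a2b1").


String: "eeemmmeemm"
Scanning for consecutive runs:
  'e' x 3
  'm' x 3
  'e' x 2
  'm' x 2
RLE = "e3m3e2m2"


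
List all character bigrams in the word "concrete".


Word: "concrete" (length 8)
Number of bigrams = 8 - 2 + 1 = 7
  Position 0: "co"
  Position 1: "on"
  Position 2: "nc"
  Position 3: "cr"
  Position 4: "re"
  Position 5: "et"
  Position 6: "te"
Bigrams = "co", "on", "nc", "cr", "re", "et", "te"


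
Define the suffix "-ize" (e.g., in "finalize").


Suffix: -ize
Example: finalize = final + -ize
Meaning = to make


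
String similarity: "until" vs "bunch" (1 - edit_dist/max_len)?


Word 1: "until" (length 5)
Word 2: "bunch" (length 5)
One optimal edit sequence:
  1. insert 'b'  (+1)
  2. keep 'u'
  3. keep 'n'
  4. delete 't'  (+1)
  5. substitute 'i' -> 'c'  (+1)
  6. substitute 'l' -> 'h'  (+1)
Edit distance = 4
Max length = max(5, 5) = 5
Similarity = 1 - 4/5
= 0.2000


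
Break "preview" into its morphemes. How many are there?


Word: "preview"
Morphemes: pre- + view
Each morpheme carries meaning
= 2 morphemes


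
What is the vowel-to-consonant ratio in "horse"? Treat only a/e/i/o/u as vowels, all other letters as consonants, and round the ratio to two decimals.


Word: "horse"
Vowels (a,e,i,o,u): 2
Consonants: 3
Ratio = 2/3
= 0.67


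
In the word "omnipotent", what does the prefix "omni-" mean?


Prefix: omni-
Example: omnipotent (omni- + potent)
Meaning = all


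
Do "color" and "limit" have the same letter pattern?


Pattern of "color": [0, 1, 2, 1, 3]
Pattern of "limit": [0, 1, 2, 1, 3]
Patterns match
Same pattern = Yes


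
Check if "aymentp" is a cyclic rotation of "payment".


Word: "payment", Candidate: "aymentp"
Method: check if candidate is substring of word+word
"paymentpayment" contains "aymentp"? Yes
Is rotation = Yes


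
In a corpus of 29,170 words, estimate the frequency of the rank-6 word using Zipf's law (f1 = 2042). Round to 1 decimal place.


Zipf's law: f(r) = f(1) / r
f(1) = 2042
f(6) = 2042 / 6
= 340.3 occurrences


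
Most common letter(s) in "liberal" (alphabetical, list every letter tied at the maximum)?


Word: "liberal"
Letter counts:
  'a': 1
  'b': 1
  'e': 1
  'i': 1
  'l': 2
  'r': 1
Maximum count = 2
Most frequent = 'l' (2 times each)


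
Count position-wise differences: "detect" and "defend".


Comparing character by character (same length = 6):
  Pos 0: 'd' vs 'd' =
  Pos 1: 'e' vs 'e' =
  Pos 2: 't' vs 'f' !=
  Pos 3: 'e' vs 'e' =
  Pos 4: 'c' vs 'n' !=
  Pos 5: 't' vs 'd' !=
Hamming distance = 3


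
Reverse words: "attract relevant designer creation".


Original: "attract relevant designer creation"
Words (1..n): attract | relevant | designer | creation
Reversed (n..1): creation | designer | relevant | attract
Result = "creation designer relevant attract"


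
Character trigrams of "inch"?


Word: "inch" (length 4)
Number of trigrams = 4 - 3 + 1 = 2
  Position 0: "inc"
  Position 1: "nch"
Trigrams = "inc", "nch"


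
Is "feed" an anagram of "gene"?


Word 1: "gene" → sorted: eegn
Word 2: "feed" → sorted: deef
Same letters? eegn != deef
Anagram = No


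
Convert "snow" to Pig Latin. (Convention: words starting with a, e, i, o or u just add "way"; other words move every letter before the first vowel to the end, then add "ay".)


Word: "snow"
Starts with consonant(s) → move to end, add 'ay'
Consonant cluster: "sn"
Pig Latin = "owsnay"


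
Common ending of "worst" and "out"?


Word 1: "worst"
Word 2: "out"
Comparing from end:
  Pos -1: 't' == 't'
  Pos -2: 's' != 'u' (stop)
LCS = "t" (length 1)


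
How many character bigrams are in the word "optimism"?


Word: "optimism" (length 8)
Number of 2-grams = length - 2 + 1 = 8 - 2 + 1
= 7


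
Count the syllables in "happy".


Word: "happy"
Syllable breakdown: hap / py
Counting: 2 parts
= 2 syllables


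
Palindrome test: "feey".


Word: "feey"
Reversed: "yeef"
Forward == Backward? feey != yeef
Palindrome = No


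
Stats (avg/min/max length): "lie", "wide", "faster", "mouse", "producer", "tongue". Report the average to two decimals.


Lengths: "lie"=3, "wide"=4, "faster"=6, "mouse"=5, "producer"=8, "tongue"=6
Sum = 32, Count = 6
Average = 32/6 = 5.33
= avg=5.33, min=3, max=8


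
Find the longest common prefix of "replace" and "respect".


Word 1: "replace"
Word 2: "respect"
Comparing from start:
  Pos 0: 'r' == 'r'
  Pos 1: 'e' == 'e'
  Pos 2: 'p' != 's' (stop)
LCP = "re" (length 2)


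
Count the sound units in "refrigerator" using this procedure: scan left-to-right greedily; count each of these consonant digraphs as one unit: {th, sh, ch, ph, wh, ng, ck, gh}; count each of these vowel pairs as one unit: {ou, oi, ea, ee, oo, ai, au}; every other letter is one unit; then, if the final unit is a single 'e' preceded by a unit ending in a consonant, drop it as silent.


Word: "refrigerator" (12 letters)
Left-to-right scan:
  (1) 'r' (letter)
  (2) 'e' (letter)
  (3) 'f' (letter)
  (4) 'r' (letter)
  (5) 'i' (letter)
  (6) 'g' (letter)
  (7) 'e' (letter)
  (8) 'r' (letter)
  (9) 'a' (letter)
  (10) 't' (letter)
  (11) 'o' (letter)
  (12) 'r' (letter)
Units from scan: 12
Sound units = 12 units


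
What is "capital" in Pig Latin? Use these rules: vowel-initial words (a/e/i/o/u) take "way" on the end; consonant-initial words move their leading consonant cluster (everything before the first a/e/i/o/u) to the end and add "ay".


Word: "capital"
Starts with consonant(s) → move to end, add 'ay'
Consonant cluster: "c"
Pig Latin = "apitalcay"


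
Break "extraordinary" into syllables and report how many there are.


Word: "extraordinary"
Syllable breakdown: ex | traor | di | nar | y
Counting: 5 parts
= 5 syllables


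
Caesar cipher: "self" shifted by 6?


Word: "self"
Shift: 6
Each letter → (letter + shift) mod 26:
  's' (18) + 6 = 24 → 'y'
  'e' (4) + 6 = 10 → 'k'
  'l' (11) + 6 = 17 → 'r'
  'f' (5) + 6 = 11 → 'l'
Result = "ykrl"


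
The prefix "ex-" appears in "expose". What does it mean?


Prefix: ex-
As in: expose -> ex- + pose
Meaning = out / former


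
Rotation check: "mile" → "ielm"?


Word: "mile", Candidate: "ielm"
Method: check if candidate is substring of word+word
"milemile" contains "ielm"? No
Is rotation = No


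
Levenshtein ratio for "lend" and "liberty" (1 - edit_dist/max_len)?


Word 1: "lend" (length 4)
Word 2: "liberty" (length 7)
One optimal edit sequence:
  1. keep 'l'
  2. insert 'i'  (+1)
  3. insert 'b'  (+1)
  4. keep 'e'
  5. insert 'r'  (+1)
  6. substitute 'n' -> 't'  (+1)
  7. substitute 'd' -> 'y'  (+1)
Edit distance = 5
Max length = max(4, 7) = 7
Similarity = 1 - 5/7
= 0.2857


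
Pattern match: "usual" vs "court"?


Pattern of "usual": [0, 1, 0, 2, 3]
Pattern of "court": [0, 1, 2, 3, 4]
Patterns do not match
Same pattern = No


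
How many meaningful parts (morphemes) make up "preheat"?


Word: "preheat"
Morphemes: pre- | heat
Each morpheme carries meaning
= 2 morphemes


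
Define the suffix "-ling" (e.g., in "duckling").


Suffix: -ling
As in: duckling -> duck + -ling
Meaning = small / young


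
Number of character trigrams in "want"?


Word: "want" (length 4)
Number of 3-grams = length - 3 + 1 = 4 - 3 + 1
= 2


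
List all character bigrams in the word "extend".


Word: "extend" (length 6)
Number of bigrams = 6 - 2 + 1 = 5
  Position 0: "ex"
  Position 1: "xt"
  Position 2: "te"
  Position 3: "en"
  Position 4: "nd"
Bigrams = "ex", "xt", "te", "en", "nd"


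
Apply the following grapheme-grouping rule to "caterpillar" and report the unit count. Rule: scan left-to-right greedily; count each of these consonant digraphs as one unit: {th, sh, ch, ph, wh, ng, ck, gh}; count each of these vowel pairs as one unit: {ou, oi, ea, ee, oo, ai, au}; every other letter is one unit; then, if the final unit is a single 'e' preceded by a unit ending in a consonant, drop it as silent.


Word: "caterpillar" (11 letters)
Left-to-right scan:
  (1) 'c' (letter)
  (2) 'a' (letter)
  (3) 't' (letter)
  (4) 'e' (letter)
  (5) 'r' (letter)
  (6) 'p' (letter)
  (7) 'i' (letter)
  (8) 'l' (letter)
  (9) 'l' (letter)
  (10) 'a' (letter)
  (11) 'r' (letter)
Units from scan: 11
Sound units = 11 units


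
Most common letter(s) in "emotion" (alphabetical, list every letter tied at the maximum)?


Word: "emotion"
Letter counts:
  'e': 1
  'i': 1
  'm': 1
  'n': 1
  'o': 2
  't': 1
Maximum count = 2
Most frequent = 'o' (2 times each)


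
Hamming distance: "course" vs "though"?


Comparing character by character (same length = 6):
  Pos 0: 'c' vs 't' !=
  Pos 1: 'o' vs 'h' !=
  Pos 2: 'u' vs 'o' !=
  Pos 3: 'r' vs 'u' !=
  Pos 4: 's' vs 'g' !=
  Pos 5: 'e' vs 'h' !=
Hamming distance = 6


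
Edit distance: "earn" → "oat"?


Word 1: "earn" (length 4)
Word 2: "oat" (length 3)
One optimal edit sequence (insert/delete/substitute each cost 1):
  1. substitute 'e' -> 'o'  (+1)
  2. keep 'a'
  3. delete 'r'  (+1)
  4. substitute 'n' -> 't'  (+1)
Total edit operations: 3
Edit distance = 3


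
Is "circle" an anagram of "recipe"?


Word 1: "recipe" → sorted: ceeipr
Word 2: "circle" → sorted: cceilr
Same letters? ceeipr != cceilr
Anagram = No


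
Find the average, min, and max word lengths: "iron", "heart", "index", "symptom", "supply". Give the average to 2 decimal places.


Lengths: "iron"=4, "heart"=5, "index"=5, "symptom"=7, "supply"=6
Sum = 27, Count = 5
Average = 27/5 = 5.40
= avg=5.40, min=4, max=7


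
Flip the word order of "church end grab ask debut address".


Original: "church end grab ask debut address"
Words (1..n): church | end | grab | ask | debut | address
Reversed (n..1): address | debut | ask | grab | end | church
Result = "address debut ask grab end church"


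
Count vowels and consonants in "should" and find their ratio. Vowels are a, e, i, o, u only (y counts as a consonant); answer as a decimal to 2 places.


Word: "should"
Vowels (a,e,i,o,u): 2
Consonants: 4
Ratio = 2/4
= 0.50


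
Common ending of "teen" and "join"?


Word 1: "teen"
Word 2: "join"
Comparing from end:
  Pos -1: 'n' == 'n'
  Pos -2: 'e' != 'i' (stop)
LCS = "n" (length 1)


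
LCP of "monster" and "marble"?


Word 1: "monster"
Word 2: "marble"
Comparing from start:
  Pos 0: 'm' == 'm'
  Pos 1: 'o' != 'a' (stop)
LCP = "m" (length 1)


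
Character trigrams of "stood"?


Word: "stood" (length 5)
Number of trigrams = 5 - 3 + 1 = 3
  Position 0: "sto"
  Position 1: "too"
  Position 2: "ood"
Trigrams = "sto", "too", "ood"


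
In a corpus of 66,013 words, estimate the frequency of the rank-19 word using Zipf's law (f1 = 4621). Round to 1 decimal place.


Zipf's law: f(r) = f(1) / r
f(1) = 4621
f(19) = 4621 / 19
= 243.2 occurrences


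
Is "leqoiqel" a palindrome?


Word: "leqoiqel"
Reversed: "leqioqel"
Forward == Backward? leqoiqel != leqioqel
Palindrome = No


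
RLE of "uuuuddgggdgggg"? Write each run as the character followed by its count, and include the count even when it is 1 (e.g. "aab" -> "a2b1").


String: "uuuuddgggdgggg"
Scanning for consecutive runs:
  'u' x 4
  'd' x 2
  'g' x 3
  'd' x 1
  'g' x 4
RLE = "u4d2g3d1g4"


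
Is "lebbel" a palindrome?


Word: "lebbel"
Reversed: "lebbel"
Forward == Backward? lebbel == lebbel
Palindrome = Yes


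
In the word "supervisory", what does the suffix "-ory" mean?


Suffix: -ory
As in: supervisory -> supervise + -ory, with a spelling change
Meaning = relating to / place for


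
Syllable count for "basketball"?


Word: "basketball"
Syllable breakdown: bas-ket-ball
Counting: 3 parts
= 3 syllables


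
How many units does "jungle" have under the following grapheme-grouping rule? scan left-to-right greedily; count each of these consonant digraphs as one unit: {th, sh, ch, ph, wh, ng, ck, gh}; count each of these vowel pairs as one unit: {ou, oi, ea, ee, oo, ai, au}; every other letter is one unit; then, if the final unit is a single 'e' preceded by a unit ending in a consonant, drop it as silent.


Word: "jungle" (6 letters)
Left-to-right scan:
  1. 'j' (letter)
  2. 'u' (letter)
  3. 'ng' (digraph)
  4. 'l' (letter)
  5. 'e' (letter)
Units from scan: 5
Final unit is 'e' after a consonant -> drop as silent (-1)
Sound units = 4 units


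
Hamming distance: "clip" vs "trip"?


Comparing character by character (same length = 4):
  Pos 0: 'c' vs 't' !=
  Pos 1: 'l' vs 'r' !=
  Pos 2: 'i' vs 'i' =
  Pos 3: 'p' vs 'p' =
Hamming distance = 2


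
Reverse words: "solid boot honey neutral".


Original: "solid boot honey neutral"
Words (1..n): solid | boot | honey | neutral
Reversed (n..1): neutral | honey | boot | solid
Result = "neutral honey boot solid"


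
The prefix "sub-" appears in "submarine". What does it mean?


Prefix: sub-
As in: submarine -> sub- + marine
Meaning = under / below


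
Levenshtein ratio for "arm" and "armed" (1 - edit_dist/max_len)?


Word 1: "arm" (length 3)
Word 2: "armed" (length 5)
One optimal edit sequence:
  1. keep 'a'
  2. keep 'r'
  3. keep 'm'
  4. insert 'e'  (+1)
  5. insert 'd'  (+1)
Edit distance = 2
Max length = max(3, 5) = 5
Similarity = 1 - 2/5
= 0.6000


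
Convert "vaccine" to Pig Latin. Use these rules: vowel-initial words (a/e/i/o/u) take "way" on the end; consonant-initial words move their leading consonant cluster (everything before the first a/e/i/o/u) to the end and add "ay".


Word: "vaccine"
Starts with consonant(s) → move to end, add 'ay'
Consonant cluster: "v"
Pig Latin = "accinevay"


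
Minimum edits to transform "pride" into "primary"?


Word 1: "pride" (length 5)
Word 2: "primary" (length 7)
One optimal edit sequence (insert/delete/substitute each cost 1):
  1. keep 'p'
  2. keep 'r'
  3. keep 'i'
  4. insert 'm'  (+1)
  5. insert 'a'  (+1)
  6. substitute 'd' -> 'r'  (+1)
  7. substitute 'e' -> 'y'  (+1)
Total edit operations: 4
Edit distance = 4


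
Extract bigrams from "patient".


Word: "patient" (length 7)
Number of bigrams = 7 - 2 + 1 = 6
  Position 0: "pa"
  Position 1: "at"
  Position 2: "ti"
  Position 3: "ie"
  Position 4: "en"
  Position 5: "nt"
Bigrams = "pa", "at", "ti", "ie", "en", "nt"


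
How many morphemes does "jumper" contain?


Word: "jumper"
Morphemes: jump + -er
Each morpheme carries meaning
= 2 morphemes


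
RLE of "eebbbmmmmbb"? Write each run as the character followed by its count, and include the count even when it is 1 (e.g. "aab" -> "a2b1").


String: "eebbbmmmmbb"
Scanning for consecutive runs:
  'e' x 2
  'b' x 3
  'm' x 4
  'b' x 2
RLE = "e2b3m4b2"


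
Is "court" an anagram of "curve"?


Word 1: "curve" → sorted: ceruv
Word 2: "court" → sorted: cortu
Same letters? ceruv != cortu
Anagram = No


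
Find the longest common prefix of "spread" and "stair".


Word 1: "spread"
Word 2: "stair"
Comparing from start:
  Pos 0: 's' == 's'
  Pos 1: 'p' != 't' (stop)
LCP = "s" (length 1)


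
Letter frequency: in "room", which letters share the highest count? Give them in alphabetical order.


Word: "room"
Letter counts:
  'm': 1
  'o': 2
  'r': 1
Maximum count = 2
Most frequent = 'o' (2 times each)


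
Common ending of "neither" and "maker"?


Word 1: "neither"
Word 2: "maker"
Comparing from end:
  Pos -1: 'r' == 'r'
  Pos -2: 'e' == 'e'
  Pos -3: 'h' != 'k' (stop)
LCS = "er" (length 2)


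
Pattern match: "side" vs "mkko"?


Pattern of "side": [0, 1, 2, 3]
Pattern of "mkko": [0, 1, 1, 2]
Patterns do not match
Same pattern = No


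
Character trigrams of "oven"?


Word: "oven" (length 4)
Number of trigrams = 4 - 3 + 1 = 2
  Position 0: "ove"
  Position 1: "ven"
Trigrams = "ove", "ven"


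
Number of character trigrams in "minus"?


Word: "minus" (length 5)
Number of 3-grams = length - 3 + 1 = 5 - 3 + 1
= 3


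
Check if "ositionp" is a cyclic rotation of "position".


Word: "position", Candidate: "ositionp"
Method: check if candidate is substring of word+word
"positionposition" contains "ositionp"? Yes
Is rotation = Yes


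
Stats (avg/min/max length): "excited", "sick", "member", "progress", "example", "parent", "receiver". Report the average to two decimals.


Lengths: "excited"=7, "sick"=4, "member"=6, "progress"=8, "example"=7, "parent"=6, "receiver"=8
Sum = 46, Count = 7
Average = 46/7 = 6.57
= avg=6.57, min=4, max=8


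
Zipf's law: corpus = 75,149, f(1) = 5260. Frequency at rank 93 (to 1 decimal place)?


Zipf's law: f(r) = f(1) / r
f(1) = 5260
f(93) = 5260 / 93
= 56.6 occurrences


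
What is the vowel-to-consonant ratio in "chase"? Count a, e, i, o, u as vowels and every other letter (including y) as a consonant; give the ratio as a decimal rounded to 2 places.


Word: "chase"
Vowels (a,e,i,o,u): 2
Consonants: 3
Ratio = 2/3
= 0.67


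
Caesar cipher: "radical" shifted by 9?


Word: "radical"
Shift: 9
Each letter → (letter + shift) mod 26:
  'r' (17) + 9 = 0 → 'a'
  'a' (0) + 9 = 9 → 'j'
  'd' (3) + 9 = 12 → 'm'
  'i' (8) + 9 = 17 → 'r'
  'c' (2) + 9 = 11 → 'l'
  'a' (0) + 9 = 9 → 'j'
  'l' (11) + 9 = 20 → 'u'
Result = "ajmrlju"


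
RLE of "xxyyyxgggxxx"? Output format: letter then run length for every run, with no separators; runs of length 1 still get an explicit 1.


String: "xxyyyxgggxxx"
Scanning for consecutive runs:
  'x' x 2
  'y' x 3
  'x' x 1
  'g' x 3
  'x' x 3
RLE = "x2y3x1g3x3"


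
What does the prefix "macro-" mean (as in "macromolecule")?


Prefix: macro-
Example: macromolecule (macro- + molecule)
Meaning = large


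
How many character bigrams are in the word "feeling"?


Word: "feeling" (length 7)
Number of 2-grams = length - 2 + 1 = 7 - 2 + 1
= 6


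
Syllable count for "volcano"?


Word: "volcano"
Syllable breakdown: vol-ca-no
Counting: 3 parts
= 3 syllables


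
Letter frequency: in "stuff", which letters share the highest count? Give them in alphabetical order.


Word: "stuff"
Letter counts:
  'f': 2
  's': 1
  't': 1
  'u': 1
Maximum count = 2
Most frequent = 'f' (2 times each)


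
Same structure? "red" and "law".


Pattern of "red": [0, 1, 2]
Pattern of "law": [0, 1, 2]
Patterns match
Same pattern = Yes


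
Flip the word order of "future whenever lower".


Original: "future whenever lower"
Words (1..n): future | whenever | lower
Reversed (n..1): lower | whenever | future
Result = "lower whenever future"


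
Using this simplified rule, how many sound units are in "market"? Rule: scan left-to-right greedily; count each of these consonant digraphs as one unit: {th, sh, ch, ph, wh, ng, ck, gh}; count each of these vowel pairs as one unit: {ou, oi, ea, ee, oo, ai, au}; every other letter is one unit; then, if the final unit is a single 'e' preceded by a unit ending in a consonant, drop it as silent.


Word: "market" (6 letters)
Left-to-right scan:
  [1] 'm' (letter)
  [2] 'a' (letter)
  [3] 'r' (letter)
  [4] 'k' (letter)
  [5] 'e' (letter)
  [6] 't' (letter)
Units from scan: 6
Sound units = 6 units


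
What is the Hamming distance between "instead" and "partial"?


Comparing character by character (same length = 7):
  Pos 0: 'i' vs 'p' !=
  Pos 1: 'n' vs 'a' !=
  Pos 2: 's' vs 'r' !=
  Pos 3: 't' vs 't' =
  Pos 4: 'e' vs 'i' !=
  Pos 5: 'a' vs 'a' =
  Pos 6: 'd' vs 'l' !=
Hamming distance = 5


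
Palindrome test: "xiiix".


Word: "xiiix"
Reversed: "xiiix"
Forward == Backward? xiiix == xiiix
Palindrome = Yes


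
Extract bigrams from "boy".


Word: "boy" (length 3)
Number of bigrams = 3 - 2 + 1 = 2
  Position 0: "bo"
  Position 1: "oy"
Bigrams = "bo", "oy"


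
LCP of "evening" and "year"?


Word 1: "evening"
Word 2: "year"
Comparing from start:
  Pos 0: 'e' != 'y' (stop)
LCP = "" (length 0)


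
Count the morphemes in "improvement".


Word: "improvement"
Morphemes: improve + -ment
Each morpheme carries meaning
= 2 morphemes


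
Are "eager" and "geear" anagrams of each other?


Word 1: "eager" → sorted: aeegr
Word 2: "geear" → sorted: aeegr
Same letters? aeegr == aeegr
Anagram = Yes


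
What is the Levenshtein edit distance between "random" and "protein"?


Word 1: "random" (length 6)
Word 2: "protein" (length 7)
One optimal edit sequence (insert/delete/substitute each cost 1):
  1. insert 'p'  (+1)
  2. keep 'r'
  3. substitute 'a' -> 'o'  (+1)
  4. substitute 'n' -> 't'  (+1)
  5. substitute 'd' -> 'e'  (+1)
  6. substitute 'o' -> 'i'  (+1)
  7. substitute 'm' -> 'n'  (+1)
Total edit operations: 6
Edit distance = 6


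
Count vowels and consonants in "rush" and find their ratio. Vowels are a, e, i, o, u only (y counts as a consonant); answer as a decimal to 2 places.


Word: "rush"
Vowels (a,e,i,o,u): 1
Consonants: 3
Ratio = 1/3
= 0.33


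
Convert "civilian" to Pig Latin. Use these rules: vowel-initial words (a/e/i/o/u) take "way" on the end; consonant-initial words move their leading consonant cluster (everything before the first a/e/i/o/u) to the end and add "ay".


Word: "civilian"
Starts with consonant(s) → move to end, add 'ay'
Consonant cluster: "c"
Pig Latin = "iviliancay"


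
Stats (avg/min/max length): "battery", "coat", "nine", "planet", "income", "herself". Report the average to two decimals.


Lengths: "battery"=7, "coat"=4, "nine"=4, "planet"=6, "income"=6, "herself"=7
Sum = 34, Count = 6
Average = 34/6 = 5.67
= avg=5.67, min=4, max=7


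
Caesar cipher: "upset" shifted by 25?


Word: "upset"
Shift: 25
Each letter → (letter + shift) mod 26:
  'u' (20) + 25 = 19 → 't'
  'p' (15) + 25 = 14 → 'o'
  's' (18) + 25 = 17 → 'r'
  'e' (4) + 25 = 3 → 'd'
  't' (19) + 25 = 18 → 's'
Result = "tords"


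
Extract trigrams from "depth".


Word: "depth" (length 5)
Number of trigrams = 5 - 3 + 1 = 3
  Position 0: "dep"
  Position 1: "ept"
  Position 2: "pth"
Trigrams = "dep", "ept", "pth"


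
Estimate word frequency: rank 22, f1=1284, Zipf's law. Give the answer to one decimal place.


Zipf's law: f(r) = f(1) / r
f(1) = 1284
f(22) = 1284 / 22
= 58.4 occurrences
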